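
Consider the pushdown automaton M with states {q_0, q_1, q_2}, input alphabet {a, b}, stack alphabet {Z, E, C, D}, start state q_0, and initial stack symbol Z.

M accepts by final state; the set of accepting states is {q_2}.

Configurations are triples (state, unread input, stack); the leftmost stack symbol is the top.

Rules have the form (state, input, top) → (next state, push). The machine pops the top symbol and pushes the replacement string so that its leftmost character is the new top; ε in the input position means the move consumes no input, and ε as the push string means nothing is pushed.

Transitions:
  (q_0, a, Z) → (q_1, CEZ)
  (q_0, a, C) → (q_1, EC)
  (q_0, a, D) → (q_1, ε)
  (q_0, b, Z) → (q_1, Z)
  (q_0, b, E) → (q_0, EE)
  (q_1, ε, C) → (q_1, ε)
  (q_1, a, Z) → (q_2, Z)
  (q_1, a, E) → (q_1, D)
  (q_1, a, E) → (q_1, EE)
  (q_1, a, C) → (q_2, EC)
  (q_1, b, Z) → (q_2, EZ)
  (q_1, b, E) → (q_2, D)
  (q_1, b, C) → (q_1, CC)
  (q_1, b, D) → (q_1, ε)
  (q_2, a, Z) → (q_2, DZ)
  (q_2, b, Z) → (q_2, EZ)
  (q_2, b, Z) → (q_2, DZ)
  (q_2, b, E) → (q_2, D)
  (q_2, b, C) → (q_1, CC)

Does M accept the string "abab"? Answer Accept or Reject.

One accepting computation: (q_0, abab, Z) ⊢ (q_1, bab, CEZ) ⊢ (q_1, ab, CCEZ) ⊢ (q_2, b, ECCEZ) ⊢ (q_2, ε, DCCEZ)
All input consumed and state q_2 ∈ F.

Accept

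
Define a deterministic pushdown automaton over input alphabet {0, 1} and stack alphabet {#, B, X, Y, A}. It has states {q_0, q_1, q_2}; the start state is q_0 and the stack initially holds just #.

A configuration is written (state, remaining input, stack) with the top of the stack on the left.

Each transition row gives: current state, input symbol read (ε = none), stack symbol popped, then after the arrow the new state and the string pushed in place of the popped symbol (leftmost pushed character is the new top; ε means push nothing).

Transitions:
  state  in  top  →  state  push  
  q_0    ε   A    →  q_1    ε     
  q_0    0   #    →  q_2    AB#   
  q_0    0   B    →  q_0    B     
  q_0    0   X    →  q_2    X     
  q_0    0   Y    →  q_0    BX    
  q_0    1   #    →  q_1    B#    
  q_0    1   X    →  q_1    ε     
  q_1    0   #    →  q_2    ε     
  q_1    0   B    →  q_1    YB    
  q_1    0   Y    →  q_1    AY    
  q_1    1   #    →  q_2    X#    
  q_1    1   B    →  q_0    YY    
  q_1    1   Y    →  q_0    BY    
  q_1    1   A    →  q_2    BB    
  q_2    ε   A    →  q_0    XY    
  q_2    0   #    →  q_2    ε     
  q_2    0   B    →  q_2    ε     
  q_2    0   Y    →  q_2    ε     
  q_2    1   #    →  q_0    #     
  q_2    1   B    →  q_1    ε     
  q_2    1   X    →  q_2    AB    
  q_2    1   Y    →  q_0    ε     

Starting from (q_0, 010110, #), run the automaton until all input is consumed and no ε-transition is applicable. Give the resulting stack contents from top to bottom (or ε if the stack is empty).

YBYB#

(q_0, 010110, #)
  read 0, top #: go to q_2, push AB# → (q_2, 10110, AB#)
  ε-move, top A: go to q_0, push XY → (q_0, 10110, XYB#)
  read 1, top X: go to q_1, push ε → (q_1, 0110, YB#)
  read 0, top Y: go to q_1, push AY → (q_1, 110, AYB#)
  read 1, top A: go to q_2, push BB → (q_2, 10, BBYB#)
  read 1, top B: go to q_1, push ε → (q_1, 0, BYB#)
  read 0, top B: go to q_1, push YB → (q_1, ε, YBYB#)
All input consumed in state q_1 with stack YBYB#.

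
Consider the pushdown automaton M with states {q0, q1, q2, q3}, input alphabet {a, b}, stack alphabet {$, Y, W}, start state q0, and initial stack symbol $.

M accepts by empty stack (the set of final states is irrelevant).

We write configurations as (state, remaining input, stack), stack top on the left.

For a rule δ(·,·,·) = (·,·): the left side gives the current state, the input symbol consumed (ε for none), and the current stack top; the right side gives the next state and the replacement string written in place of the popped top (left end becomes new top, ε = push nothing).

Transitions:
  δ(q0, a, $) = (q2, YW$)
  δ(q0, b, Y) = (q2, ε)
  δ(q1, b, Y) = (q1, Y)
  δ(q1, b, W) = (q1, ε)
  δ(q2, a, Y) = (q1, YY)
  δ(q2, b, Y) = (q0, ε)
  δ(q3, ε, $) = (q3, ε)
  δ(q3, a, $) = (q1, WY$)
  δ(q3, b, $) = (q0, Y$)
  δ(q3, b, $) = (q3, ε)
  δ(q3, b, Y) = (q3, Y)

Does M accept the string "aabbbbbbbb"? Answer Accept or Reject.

No computation consumes all input and empties the stack.

Reject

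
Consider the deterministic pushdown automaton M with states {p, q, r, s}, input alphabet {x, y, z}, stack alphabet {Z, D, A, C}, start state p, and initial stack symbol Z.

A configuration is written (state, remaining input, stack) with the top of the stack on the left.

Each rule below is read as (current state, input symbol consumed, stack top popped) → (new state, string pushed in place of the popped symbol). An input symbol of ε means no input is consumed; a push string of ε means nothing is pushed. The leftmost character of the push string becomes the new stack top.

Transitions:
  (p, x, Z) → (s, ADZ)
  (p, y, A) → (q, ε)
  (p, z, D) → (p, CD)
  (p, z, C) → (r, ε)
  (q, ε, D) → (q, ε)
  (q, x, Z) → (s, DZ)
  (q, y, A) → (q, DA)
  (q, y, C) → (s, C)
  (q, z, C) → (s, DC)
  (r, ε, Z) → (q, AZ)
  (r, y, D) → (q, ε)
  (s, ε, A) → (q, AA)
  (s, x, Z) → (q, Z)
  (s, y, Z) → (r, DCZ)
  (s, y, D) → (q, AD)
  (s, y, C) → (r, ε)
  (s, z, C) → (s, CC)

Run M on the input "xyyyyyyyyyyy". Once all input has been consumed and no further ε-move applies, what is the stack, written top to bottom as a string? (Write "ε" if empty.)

(p, xyyyyyyyyyyy, Z)
  read x, top Z: go to s, push ADZ → (s, yyyyyyyyyyy, ADZ)
  ε-move, top A: go to q, push AA → (q, yyyyyyyyyyy, AADZ)
  read y, top A: go to q, push DA → (q, yyyyyyyyyy, DAADZ)
  ε-move, top D: go to q, push ε → (q, yyyyyyyyyy, AADZ)
  read y, top A: go to q, push DA → (q, yyyyyyyyy, DAADZ)
  ε-move, top D: go to q, push ε → (q, yyyyyyyyy, AADZ)
  read y, top A: go to q, push DA → (q, yyyyyyyy, DAADZ)
  ε-move, top D: go to q, push ε → (q, yyyyyyyy, AADZ)
  read y, top A: go to q, push DA → (q, yyyyyyy, DAADZ)
  ε-move, top D: go to q, push ε → (q, yyyyyyy, AADZ)
  read y, top A: go to q, push DA → (q, yyyyyy, DAADZ)
  ε-move, top D: go to q, push ε → (q, yyyyyy, AADZ)
  read y, top A: go to q, push DA → (q, yyyyy, DAADZ)
  ε-move, top D: go to q, push ε → (q, yyyyy, AADZ)
  read y, top A: go to q, push DA → (q, yyyy, DAADZ)
  ε-move, top D: go to q, push ε → (q, yyyy, AADZ)
  read y, top A: go to q, push DA → (q, yyy, DAADZ)
  ε-move, top D: go to q, push ε → (q, yyy, AADZ)
  read y, top A: go to q, push DA → (q, yy, DAADZ)
  ε-move, top D: go to q, push ε → (q, yy, AADZ)
  read y, top A: go to q, push DA → (q, y, DAADZ)
  ε-move, top D: go to q, push ε → (q, y, AADZ)
  read y, top A: go to q, push DA → (q, ε, DAADZ)
  ε-move, top D: go to q, push ε → (q, ε, AADZ)
All input consumed in state q with stack AADZ.

AADZ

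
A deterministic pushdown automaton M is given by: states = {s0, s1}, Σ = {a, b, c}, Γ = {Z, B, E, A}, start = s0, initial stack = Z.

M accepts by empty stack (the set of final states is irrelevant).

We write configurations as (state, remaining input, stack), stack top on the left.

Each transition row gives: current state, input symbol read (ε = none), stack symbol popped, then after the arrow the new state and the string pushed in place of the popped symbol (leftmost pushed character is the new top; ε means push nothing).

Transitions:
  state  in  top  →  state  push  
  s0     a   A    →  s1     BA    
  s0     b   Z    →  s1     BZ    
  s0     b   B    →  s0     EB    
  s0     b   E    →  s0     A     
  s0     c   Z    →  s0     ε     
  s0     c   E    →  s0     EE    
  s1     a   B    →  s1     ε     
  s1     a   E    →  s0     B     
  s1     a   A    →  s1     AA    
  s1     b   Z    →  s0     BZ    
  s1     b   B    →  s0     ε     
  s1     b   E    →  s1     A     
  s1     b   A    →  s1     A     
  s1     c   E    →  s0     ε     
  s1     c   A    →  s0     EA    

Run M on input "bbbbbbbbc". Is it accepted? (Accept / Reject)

(s0, bbbbbbbbc, Z)
  read b, top Z: go to s1, push BZ → (s1, bbbbbbbc, BZ)
  read b, top B: go to s0, push ε → (s0, bbbbbbc, Z)
  read b, top Z: go to s1, push BZ → (s1, bbbbbc, BZ)
  read b, top B: go to s0, push ε → (s0, bbbbc, Z)
  read b, top Z: go to s1, push BZ → (s1, bbbc, BZ)
  read b, top B: go to s0, push ε → (s0, bbc, Z)
  read b, top Z: go to s1, push BZ → (s1, bc, BZ)
  read b, top B: go to s0, push ε → (s0, c, Z)
  read c, top Z: go to s0, push ε → (s0, ε, ε)
All input consumed and the stack is empty.

Accept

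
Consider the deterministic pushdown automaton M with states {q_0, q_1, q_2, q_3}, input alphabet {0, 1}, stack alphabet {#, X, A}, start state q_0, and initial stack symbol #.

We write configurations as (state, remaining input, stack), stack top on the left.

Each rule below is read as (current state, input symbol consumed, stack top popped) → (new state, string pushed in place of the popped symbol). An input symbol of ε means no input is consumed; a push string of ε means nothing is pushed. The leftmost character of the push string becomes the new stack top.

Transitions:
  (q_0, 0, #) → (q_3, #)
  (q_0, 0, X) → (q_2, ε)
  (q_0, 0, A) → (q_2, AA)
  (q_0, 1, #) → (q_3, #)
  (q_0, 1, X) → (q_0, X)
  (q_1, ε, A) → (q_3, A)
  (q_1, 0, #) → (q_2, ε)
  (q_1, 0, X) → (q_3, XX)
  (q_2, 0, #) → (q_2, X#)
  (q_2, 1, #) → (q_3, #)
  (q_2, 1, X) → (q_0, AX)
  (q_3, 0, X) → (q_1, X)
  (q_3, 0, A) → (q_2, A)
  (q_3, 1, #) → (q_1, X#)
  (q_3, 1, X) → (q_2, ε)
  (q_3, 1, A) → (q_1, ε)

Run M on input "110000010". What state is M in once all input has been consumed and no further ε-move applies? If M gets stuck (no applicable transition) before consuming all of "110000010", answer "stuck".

stuck

(q_0, 110000010, #)
  read 1, top #: go to q_3, push # → (q_3, 10000010, #)
  read 1, top #: go to q_1, push X# → (q_1, 0000010, X#)
  read 0, top X: go to q_3, push XX → (q_3, 000010, XX#)
  read 0, top X: go to q_1, push X → (q_1, 00010, XX#)
  read 0, top X: go to q_3, push XX → (q_3, 0010, XXX#)
  read 0, top X: go to q_1, push X → (q_1, 010, XXX#)
  read 0, top X: go to q_3, push XX → (q_3, 10, XXXX#)
  read 1, top X: go to q_2, push ε → (q_2, 0, XXX#)
No transition for (q_2, 0, top X); M blocks with input 0 remaining.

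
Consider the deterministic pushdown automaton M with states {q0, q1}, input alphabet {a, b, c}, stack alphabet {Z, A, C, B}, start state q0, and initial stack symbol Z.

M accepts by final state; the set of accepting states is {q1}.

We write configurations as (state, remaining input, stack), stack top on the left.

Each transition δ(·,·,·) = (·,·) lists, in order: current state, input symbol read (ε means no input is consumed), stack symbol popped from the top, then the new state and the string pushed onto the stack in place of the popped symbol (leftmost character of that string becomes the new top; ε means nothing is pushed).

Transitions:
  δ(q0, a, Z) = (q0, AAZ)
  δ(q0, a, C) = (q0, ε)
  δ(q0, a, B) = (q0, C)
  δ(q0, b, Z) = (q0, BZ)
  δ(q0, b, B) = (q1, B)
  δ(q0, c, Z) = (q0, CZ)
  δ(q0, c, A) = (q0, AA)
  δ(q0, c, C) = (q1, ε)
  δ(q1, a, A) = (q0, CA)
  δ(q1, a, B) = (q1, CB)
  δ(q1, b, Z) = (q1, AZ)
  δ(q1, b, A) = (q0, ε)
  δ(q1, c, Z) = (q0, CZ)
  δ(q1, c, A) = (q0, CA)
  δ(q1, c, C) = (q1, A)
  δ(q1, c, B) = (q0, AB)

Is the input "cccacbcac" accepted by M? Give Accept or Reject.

(q0, cccacbcac, Z) ⊢ (q0, ccacbcac, CZ) ⊢ (q1, cacbcac, Z) ⊢ (q0, acbcac, CZ) ⊢ (q0, cbcac, Z) ⊢ (q0, bcac, CZ)
No transition applies at (q0, bcac, CZ); input not fully consumed.

Reject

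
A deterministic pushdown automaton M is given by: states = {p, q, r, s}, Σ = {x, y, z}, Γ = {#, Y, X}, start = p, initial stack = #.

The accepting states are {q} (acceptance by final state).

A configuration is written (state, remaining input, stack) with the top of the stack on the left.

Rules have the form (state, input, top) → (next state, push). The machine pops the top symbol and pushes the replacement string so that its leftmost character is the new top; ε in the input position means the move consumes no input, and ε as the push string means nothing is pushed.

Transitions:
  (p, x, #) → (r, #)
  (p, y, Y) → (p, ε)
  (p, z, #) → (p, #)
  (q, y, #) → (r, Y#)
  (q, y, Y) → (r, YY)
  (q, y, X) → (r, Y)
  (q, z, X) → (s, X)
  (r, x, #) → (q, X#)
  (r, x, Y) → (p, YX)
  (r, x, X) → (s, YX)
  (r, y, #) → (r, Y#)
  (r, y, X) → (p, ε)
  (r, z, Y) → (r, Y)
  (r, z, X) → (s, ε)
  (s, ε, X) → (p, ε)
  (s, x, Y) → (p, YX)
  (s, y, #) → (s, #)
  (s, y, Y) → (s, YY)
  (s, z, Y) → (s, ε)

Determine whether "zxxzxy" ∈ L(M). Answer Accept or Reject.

(p, zxxzxy, #) ⊢ (p, xxzxy, #) ⊢ (r, xzxy, #) ⊢ (q, zxy, X#) ⊢ (s, xy, X#) ⊢ (p, xy, #) ⊢ (r, y, #) ⊢ (r, ε, Y#)
All input consumed; state r ∉ F and no further ε-move applies.

Reject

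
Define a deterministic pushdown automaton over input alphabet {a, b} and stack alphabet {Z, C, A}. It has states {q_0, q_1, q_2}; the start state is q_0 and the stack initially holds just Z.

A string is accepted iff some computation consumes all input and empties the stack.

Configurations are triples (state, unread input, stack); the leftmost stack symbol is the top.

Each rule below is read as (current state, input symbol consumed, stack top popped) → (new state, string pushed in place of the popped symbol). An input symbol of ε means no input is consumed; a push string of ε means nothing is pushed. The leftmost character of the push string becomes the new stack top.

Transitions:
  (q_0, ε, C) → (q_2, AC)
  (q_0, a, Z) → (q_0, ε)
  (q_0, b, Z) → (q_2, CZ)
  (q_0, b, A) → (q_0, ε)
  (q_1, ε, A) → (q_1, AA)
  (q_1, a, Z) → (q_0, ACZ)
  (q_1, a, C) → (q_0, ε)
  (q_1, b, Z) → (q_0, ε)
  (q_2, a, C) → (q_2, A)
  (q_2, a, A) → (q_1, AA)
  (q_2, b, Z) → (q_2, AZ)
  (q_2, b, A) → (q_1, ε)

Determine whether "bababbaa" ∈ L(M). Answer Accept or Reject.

Accept

(q_0, bababbaa, Z)
  read b, top Z: go to q_2, push CZ → (q_2, ababbaa, CZ)
  read a, top C: go to q_2, push A → (q_2, babbaa, AZ)
  read b, top A: go to q_1, push ε → (q_1, abbaa, Z)
  read a, top Z: go to q_0, push ACZ → (q_0, bbaa, ACZ)
  read b, top A: go to q_0, push ε → (q_0, baa, CZ)
  ε-move, top C: go to q_2, push AC → (q_2, baa, ACZ)
  read b, top A: go to q_1, push ε → (q_1, aa, CZ)
  read a, top C: go to q_0, push ε → (q_0, a, Z)
  read a, top Z: go to q_0, push ε → (q_0, ε, ε)
All input consumed and the stack is empty.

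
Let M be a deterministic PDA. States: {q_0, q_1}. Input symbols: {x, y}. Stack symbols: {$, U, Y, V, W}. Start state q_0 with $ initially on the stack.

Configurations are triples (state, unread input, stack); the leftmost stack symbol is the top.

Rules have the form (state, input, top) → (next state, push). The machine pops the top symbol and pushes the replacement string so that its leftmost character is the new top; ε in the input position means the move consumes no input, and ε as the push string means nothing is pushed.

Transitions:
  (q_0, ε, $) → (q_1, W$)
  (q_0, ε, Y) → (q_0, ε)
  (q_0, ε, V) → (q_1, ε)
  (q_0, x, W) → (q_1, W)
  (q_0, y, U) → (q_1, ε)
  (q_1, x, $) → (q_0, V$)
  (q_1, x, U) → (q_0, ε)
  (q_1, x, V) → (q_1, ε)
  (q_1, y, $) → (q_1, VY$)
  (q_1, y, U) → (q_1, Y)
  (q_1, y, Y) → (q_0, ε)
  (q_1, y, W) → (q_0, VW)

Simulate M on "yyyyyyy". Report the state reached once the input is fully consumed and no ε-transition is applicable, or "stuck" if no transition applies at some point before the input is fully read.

(q_0, yyyyyyy, $)
  ε-move, top $: go to q_1, push W$ → (q_1, yyyyyyy, W$)
  read y, top W: go to q_0, push VW → (q_0, yyyyyy, VW$)
  ε-move, top V: go to q_1, push ε → (q_1, yyyyyy, W$)
  read y, top W: go to q_0, push VW → (q_0, yyyyy, VW$)
  ε-move, top V: go to q_1, push ε → (q_1, yyyyy, W$)
  read y, top W: go to q_0, push VW → (q_0, yyyy, VW$)
  ε-move, top V: go to q_1, push ε → (q_1, yyyy, W$)
  read y, top W: go to q_0, push VW → (q_0, yyy, VW$)
  ε-move, top V: go to q_1, push ε → (q_1, yyy, W$)
  read y, top W: go to q_0, push VW → (q_0, yy, VW$)
  ε-move, top V: go to q_1, push ε → (q_1, yy, W$)
  read y, top W: go to q_0, push VW → (q_0, y, VW$)
  ε-move, top V: go to q_1, push ε → (q_1, y, W$)
  read y, top W: go to q_0, push VW → (q_0, ε, VW$)
  ε-move, top V: go to q_1, push ε → (q_1, ε, W$)
All input consumed; M is in state q_1.

q_1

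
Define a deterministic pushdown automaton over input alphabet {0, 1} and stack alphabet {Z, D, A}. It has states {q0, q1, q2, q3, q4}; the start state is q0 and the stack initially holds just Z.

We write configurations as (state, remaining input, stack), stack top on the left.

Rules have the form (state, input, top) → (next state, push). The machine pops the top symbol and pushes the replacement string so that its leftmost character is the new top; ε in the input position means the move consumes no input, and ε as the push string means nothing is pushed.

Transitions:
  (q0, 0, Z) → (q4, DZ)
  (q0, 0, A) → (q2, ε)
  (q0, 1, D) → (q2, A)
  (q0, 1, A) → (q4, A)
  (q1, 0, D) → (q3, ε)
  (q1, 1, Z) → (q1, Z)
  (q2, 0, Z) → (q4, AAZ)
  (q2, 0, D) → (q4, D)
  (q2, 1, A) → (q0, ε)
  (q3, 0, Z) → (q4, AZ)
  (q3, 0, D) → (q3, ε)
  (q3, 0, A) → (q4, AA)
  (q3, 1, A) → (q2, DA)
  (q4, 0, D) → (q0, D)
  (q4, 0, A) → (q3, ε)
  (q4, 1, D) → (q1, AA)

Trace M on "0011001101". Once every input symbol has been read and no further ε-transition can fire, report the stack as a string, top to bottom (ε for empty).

AAZ

(q0, 0011001101, Z)
  read 0, top Z: go to q4, push DZ → (q4, 011001101, DZ)
  read 0, top D: go to q0, push D → (q0, 11001101, DZ)
  read 1, top D: go to q2, push A → (q2, 1001101, AZ)
  read 1, top A: go to q0, push ε → (q0, 001101, Z)
  read 0, top Z: go to q4, push DZ → (q4, 01101, DZ)
  read 0, top D: go to q0, push D → (q0, 1101, DZ)
  read 1, top D: go to q2, push A → (q2, 101, AZ)
  read 1, top A: go to q0, push ε → (q0, 01, Z)
  read 0, top Z: go to q4, push DZ → (q4, 1, DZ)
  read 1, top D: go to q1, push AA → (q1, ε, AAZ)
All input consumed in state q1 with stack AAZ.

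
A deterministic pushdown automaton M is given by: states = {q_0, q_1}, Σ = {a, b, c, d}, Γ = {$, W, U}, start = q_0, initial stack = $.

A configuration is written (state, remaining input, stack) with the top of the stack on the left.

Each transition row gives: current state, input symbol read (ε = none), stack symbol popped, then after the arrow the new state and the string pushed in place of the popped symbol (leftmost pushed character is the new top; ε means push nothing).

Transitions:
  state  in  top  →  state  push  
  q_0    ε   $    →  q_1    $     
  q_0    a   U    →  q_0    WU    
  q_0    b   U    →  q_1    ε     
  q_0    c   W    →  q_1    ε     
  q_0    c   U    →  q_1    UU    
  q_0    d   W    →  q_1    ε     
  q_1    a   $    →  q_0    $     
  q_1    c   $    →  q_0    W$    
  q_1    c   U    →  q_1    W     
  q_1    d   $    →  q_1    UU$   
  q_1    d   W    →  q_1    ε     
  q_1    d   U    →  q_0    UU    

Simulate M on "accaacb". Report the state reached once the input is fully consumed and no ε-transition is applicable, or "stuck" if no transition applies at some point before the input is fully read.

stuck

(q_0, accaacb, $)
  ε-move, top $: go to q_1, push $ → (q_1, accaacb, $)
  read a, top $: go to q_0, push $ → (q_0, ccaacb, $)
  ε-move, top $: go to q_1, push $ → (q_1, ccaacb, $)
  read c, top $: go to q_0, push W$ → (q_0, caacb, W$)
  read c, top W: go to q_1, push ε → (q_1, aacb, $)
  read a, top $: go to q_0, push $ → (q_0, acb, $)
  ε-move, top $: go to q_1, push $ → (q_1, acb, $)
  read a, top $: go to q_0, push $ → (q_0, cb, $)
  ε-move, top $: go to q_1, push $ → (q_1, cb, $)
  read c, top $: go to q_0, push W$ → (q_0, b, W$)
No transition for (q_0, b, top W); M blocks with input b remaining.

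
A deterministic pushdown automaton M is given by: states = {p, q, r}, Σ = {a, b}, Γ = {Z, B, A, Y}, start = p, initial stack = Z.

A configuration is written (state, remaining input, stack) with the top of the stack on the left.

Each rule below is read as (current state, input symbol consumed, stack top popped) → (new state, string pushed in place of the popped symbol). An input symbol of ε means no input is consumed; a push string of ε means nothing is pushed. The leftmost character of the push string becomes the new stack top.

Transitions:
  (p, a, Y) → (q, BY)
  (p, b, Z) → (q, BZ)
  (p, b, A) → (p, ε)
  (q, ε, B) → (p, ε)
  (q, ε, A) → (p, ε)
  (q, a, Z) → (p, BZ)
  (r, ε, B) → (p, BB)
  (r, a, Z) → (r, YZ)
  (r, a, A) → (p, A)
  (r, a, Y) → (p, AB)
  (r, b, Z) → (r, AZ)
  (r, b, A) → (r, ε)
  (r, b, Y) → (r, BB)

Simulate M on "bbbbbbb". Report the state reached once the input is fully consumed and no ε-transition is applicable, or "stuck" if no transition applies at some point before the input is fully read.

p

(p, bbbbbbb, Z)
  read b, top Z: go to q, push BZ → (q, bbbbbb, BZ)
  ε-move, top B: go to p, push ε → (p, bbbbbb, Z)
  read b, top Z: go to q, push BZ → (q, bbbbb, BZ)
  ε-move, top B: go to p, push ε → (p, bbbbb, Z)
  read b, top Z: go to q, push BZ → (q, bbbb, BZ)
  ε-move, top B: go to p, push ε → (p, bbbb, Z)
  read b, top Z: go to q, push BZ → (q, bbb, BZ)
  ε-move, top B: go to p, push ε → (p, bbb, Z)
  read b, top Z: go to q, push BZ → (q, bb, BZ)
  ε-move, top B: go to p, push ε → (p, bb, Z)
  read b, top Z: go to q, push BZ → (q, b, BZ)
  ε-move, top B: go to p, push ε → (p, b, Z)
  read b, top Z: go to q, push BZ → (q, ε, BZ)
  ε-move, top B: go to p, push ε → (p, ε, Z)
All input consumed; M is in state p.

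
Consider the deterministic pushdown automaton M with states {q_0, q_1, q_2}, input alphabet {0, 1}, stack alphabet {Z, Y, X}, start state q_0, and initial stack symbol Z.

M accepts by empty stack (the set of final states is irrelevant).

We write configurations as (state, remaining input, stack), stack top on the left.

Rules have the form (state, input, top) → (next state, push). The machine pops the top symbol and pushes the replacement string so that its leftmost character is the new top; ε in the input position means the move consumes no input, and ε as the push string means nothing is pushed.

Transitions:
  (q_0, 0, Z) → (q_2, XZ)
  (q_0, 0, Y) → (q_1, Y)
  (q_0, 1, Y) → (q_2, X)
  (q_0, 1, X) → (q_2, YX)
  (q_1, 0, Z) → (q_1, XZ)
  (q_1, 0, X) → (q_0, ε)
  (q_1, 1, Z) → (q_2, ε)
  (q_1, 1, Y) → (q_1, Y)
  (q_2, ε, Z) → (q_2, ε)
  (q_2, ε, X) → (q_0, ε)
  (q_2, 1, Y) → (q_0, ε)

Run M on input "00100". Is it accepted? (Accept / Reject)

Reject

(q_0, 00100, Z)
  read 0, top Z: go to q_2, push XZ → (q_2, 0100, XZ)
  ε-move, top X: go to q_0, push ε → (q_0, 0100, Z)
  read 0, top Z: go to q_2, push XZ → (q_2, 100, XZ)
  ε-move, top X: go to q_0, push ε → (q_0, 100, Z)
No transition applies at (q_0, 100, Z); input not fully consumed.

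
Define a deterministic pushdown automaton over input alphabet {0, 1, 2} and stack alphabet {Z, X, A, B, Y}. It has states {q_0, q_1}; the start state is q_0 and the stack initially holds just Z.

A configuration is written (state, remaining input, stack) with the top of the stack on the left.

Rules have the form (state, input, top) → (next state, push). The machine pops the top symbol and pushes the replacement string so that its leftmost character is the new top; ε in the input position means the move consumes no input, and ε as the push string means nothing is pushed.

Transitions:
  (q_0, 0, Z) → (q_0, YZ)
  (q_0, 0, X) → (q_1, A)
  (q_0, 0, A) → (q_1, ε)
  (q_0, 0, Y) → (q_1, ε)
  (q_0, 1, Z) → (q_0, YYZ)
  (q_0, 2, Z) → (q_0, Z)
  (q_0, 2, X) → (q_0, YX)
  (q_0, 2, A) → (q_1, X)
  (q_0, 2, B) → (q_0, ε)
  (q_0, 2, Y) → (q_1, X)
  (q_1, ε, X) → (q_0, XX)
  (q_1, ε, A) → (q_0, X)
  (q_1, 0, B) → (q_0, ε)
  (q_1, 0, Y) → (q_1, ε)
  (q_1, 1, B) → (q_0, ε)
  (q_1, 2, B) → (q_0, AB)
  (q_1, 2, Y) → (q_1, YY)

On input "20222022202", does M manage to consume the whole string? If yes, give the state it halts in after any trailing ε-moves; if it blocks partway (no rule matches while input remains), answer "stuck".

q_0

(q_0, 20222022202, Z) ⊢ (q_0, 0222022202, Z) ⊢ (q_0, 222022202, YZ) ⊢ (q_1, 22022202, XZ) ⊢ (q_0, 22022202, XXZ) ⊢ (q_0, 2022202, YXXZ) ⊢ (q_1, 022202, XXXZ) ⊢ (q_0, 022202, XXXXZ) ⊢ (q_1, 22202, AXXXZ) ⊢ (q_0, 22202, XXXXZ) ⊢ (q_0, 2202, YXXXXZ) ⊢ (q_1, 202, XXXXXZ) ⊢ (q_0, 202, XXXXXXZ) ⊢ (q_0, 02, YXXXXXXZ) ⊢ (q_1, 2, XXXXXXZ) ⊢ (q_0, 2, XXXXXXXZ) ⊢ (q_0, ε, YXXXXXXXZ)
All input consumed; M is in state q_0.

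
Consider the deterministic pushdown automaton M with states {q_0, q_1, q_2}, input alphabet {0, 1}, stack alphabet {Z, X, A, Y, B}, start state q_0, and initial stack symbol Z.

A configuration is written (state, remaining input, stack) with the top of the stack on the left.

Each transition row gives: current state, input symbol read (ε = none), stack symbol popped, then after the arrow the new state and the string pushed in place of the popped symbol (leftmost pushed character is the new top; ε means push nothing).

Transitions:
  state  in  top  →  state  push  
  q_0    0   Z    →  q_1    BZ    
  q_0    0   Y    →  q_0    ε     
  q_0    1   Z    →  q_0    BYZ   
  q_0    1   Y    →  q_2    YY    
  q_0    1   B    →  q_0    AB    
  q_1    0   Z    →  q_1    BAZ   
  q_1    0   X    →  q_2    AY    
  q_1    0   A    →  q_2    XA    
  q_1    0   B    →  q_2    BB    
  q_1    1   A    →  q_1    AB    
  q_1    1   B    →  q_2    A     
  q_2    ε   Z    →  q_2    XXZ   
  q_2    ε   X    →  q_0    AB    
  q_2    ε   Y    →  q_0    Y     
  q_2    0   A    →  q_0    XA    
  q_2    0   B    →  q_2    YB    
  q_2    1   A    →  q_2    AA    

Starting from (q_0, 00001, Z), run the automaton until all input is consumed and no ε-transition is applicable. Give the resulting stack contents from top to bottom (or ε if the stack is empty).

ABBZ

(q_0, 00001, Z)
  read 0, top Z: go to q_1, push BZ → (q_1, 0001, BZ)
  read 0, top B: go to q_2, push BB → (q_2, 001, BBZ)
  read 0, top B: go to q_2, push YB → (q_2, 01, YBBZ)
  ε-move, top Y: go to q_0, push Y → (q_0, 01, YBBZ)
  read 0, top Y: go to q_0, push ε → (q_0, 1, BBZ)
  read 1, top B: go to q_0, push AB → (q_0, ε, ABBZ)
All input consumed in state q_0 with stack ABBZ.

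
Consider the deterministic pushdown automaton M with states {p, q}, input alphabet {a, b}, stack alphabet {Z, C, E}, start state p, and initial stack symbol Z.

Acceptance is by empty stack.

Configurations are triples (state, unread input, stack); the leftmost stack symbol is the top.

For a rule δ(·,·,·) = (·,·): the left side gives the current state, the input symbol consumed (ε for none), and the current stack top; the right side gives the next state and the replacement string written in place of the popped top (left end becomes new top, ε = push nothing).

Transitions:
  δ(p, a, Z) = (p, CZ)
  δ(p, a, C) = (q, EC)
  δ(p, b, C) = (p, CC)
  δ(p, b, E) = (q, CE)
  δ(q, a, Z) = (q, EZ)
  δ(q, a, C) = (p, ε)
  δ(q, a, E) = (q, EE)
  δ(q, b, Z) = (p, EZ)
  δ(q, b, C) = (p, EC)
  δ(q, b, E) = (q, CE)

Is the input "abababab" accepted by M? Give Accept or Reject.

Reject

(p, abababab, Z)
  read a, top Z: go to p, push CZ → (p, bababab, CZ)
  read b, top C: go to p, push CC → (p, ababab, CCZ)
  read a, top C: go to q, push EC → (q, babab, ECCZ)
  read b, top E: go to q, push CE → (q, abab, CECCZ)
  read a, top C: go to p, push ε → (p, bab, ECCZ)
  read b, top E: go to q, push CE → (q, ab, CECCZ)
  read a, top C: go to p, push ε → (p, b, ECCZ)
  read b, top E: go to q, push CE → (q, ε, CECCZ)
All input consumed; stack is CECCZ, not empty, and no further ε-move applies.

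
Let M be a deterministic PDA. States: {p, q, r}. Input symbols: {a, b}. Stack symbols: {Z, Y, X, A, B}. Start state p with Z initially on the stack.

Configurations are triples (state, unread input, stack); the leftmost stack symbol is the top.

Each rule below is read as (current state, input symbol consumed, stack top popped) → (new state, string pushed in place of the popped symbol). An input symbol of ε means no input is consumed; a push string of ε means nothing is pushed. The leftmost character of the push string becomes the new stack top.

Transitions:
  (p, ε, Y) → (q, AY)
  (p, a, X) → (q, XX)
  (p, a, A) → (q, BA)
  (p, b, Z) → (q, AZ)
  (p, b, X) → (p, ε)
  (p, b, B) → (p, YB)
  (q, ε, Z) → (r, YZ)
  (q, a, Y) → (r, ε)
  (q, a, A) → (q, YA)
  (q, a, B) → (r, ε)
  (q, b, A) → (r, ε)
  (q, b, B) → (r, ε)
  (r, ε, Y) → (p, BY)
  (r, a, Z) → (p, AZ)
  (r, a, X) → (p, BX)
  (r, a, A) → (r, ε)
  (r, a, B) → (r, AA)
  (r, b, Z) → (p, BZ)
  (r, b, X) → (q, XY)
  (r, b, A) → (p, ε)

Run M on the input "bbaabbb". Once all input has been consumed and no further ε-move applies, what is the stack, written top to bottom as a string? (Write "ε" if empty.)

(p, bbaabbb, Z)
  read b, top Z: go to q, push AZ → (q, baabbb, AZ)
  read b, top A: go to r, push ε → (r, aabbb, Z)
  read a, top Z: go to p, push AZ → (p, abbb, AZ)
  read a, top A: go to q, push BA → (q, bbb, BAZ)
  read b, top B: go to r, push ε → (r, bb, AZ)
  read b, top A: go to p, push ε → (p, b, Z)
  read b, top Z: go to q, push AZ → (q, ε, AZ)
All input consumed in state q with stack AZ.

AZ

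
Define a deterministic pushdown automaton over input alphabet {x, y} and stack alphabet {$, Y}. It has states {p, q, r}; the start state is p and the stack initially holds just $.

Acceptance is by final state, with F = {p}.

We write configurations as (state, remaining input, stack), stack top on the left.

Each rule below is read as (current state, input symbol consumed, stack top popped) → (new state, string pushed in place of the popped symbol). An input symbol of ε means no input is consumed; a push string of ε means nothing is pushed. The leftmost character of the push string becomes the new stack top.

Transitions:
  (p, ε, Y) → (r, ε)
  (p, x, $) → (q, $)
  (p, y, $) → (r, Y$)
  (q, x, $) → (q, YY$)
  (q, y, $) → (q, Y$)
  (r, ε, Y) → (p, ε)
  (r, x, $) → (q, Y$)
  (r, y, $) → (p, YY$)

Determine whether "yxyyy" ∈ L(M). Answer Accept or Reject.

Reject

(p, yxyyy, $)
  read y, top $: go to r, push Y$ → (r, xyyy, Y$)
  ε-move, top Y: go to p, push ε → (p, xyyy, $)
  read x, top $: go to q, push $ → (q, yyy, $)
  read y, top $: go to q, push Y$ → (q, yy, Y$)
No transition applies at (q, yy, Y$); input not fully consumed.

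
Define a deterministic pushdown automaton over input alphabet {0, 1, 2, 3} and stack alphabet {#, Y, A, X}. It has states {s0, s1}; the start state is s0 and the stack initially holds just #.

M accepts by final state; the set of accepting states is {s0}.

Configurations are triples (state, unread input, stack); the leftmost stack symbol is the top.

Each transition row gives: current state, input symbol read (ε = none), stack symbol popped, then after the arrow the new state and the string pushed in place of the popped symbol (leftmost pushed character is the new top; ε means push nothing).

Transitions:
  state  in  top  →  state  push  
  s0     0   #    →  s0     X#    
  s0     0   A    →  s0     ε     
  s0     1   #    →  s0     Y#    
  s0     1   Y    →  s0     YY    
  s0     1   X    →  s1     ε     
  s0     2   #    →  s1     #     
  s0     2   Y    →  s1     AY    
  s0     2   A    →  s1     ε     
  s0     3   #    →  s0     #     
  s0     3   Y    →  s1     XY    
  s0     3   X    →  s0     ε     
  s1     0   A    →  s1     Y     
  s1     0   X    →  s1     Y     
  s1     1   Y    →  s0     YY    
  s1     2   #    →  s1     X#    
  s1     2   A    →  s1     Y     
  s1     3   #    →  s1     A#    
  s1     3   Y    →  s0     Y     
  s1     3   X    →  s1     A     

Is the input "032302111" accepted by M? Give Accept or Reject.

(s0, 032302111, #)
  read 0, top #: go to s0, push X# → (s0, 32302111, X#)
  read 3, top X: go to s0, push ε → (s0, 2302111, #)
  read 2, top #: go to s1, push # → (s1, 302111, #)
  read 3, top #: go to s1, push A# → (s1, 02111, A#)
  read 0, top A: go to s1, push Y → (s1, 2111, Y#)
No transition applies at (s1, 2111, Y#); input not fully consumed.

Reject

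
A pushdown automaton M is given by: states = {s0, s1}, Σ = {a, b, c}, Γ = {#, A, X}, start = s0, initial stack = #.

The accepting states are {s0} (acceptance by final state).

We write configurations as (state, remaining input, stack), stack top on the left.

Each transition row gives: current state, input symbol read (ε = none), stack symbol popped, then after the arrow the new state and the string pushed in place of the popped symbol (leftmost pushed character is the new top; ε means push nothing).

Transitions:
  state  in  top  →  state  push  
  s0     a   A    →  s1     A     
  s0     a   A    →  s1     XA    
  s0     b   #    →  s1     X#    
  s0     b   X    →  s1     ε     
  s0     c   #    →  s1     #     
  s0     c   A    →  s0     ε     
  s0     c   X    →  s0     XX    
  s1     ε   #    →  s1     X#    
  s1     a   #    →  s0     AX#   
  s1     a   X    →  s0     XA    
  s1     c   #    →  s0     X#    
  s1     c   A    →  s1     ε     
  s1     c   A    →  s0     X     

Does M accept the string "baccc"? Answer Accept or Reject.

Accept

One accepting computation: (s0, baccc, #) ⊢ (s1, accc, X#) ⊢ (s0, ccc, XA#) ⊢ (s0, cc, XXA#) ⊢ (s0, c, XXXA#) ⊢ (s0, ε, XXXXA#)
All input consumed and state s0 ∈ F.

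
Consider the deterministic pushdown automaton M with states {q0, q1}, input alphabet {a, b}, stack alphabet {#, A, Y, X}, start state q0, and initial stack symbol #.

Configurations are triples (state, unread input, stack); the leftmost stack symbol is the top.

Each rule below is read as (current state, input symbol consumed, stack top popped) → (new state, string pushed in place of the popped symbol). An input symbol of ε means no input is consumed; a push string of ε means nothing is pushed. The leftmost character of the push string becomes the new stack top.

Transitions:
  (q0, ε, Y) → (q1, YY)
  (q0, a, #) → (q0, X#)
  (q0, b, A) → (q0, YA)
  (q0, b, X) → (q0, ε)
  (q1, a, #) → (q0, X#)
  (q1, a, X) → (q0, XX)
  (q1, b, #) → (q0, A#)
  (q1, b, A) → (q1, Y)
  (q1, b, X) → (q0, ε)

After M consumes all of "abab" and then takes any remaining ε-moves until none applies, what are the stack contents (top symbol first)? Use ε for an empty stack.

#

(q0, abab, #)
  read a, top #: go to q0, push X# → (q0, bab, X#)
  read b, top X: go to q0, push ε → (q0, ab, #)
  read a, top #: go to q0, push X# → (q0, b, X#)
  read b, top X: go to q0, push ε → (q0, ε, #)
All input consumed in state q0 with stack #.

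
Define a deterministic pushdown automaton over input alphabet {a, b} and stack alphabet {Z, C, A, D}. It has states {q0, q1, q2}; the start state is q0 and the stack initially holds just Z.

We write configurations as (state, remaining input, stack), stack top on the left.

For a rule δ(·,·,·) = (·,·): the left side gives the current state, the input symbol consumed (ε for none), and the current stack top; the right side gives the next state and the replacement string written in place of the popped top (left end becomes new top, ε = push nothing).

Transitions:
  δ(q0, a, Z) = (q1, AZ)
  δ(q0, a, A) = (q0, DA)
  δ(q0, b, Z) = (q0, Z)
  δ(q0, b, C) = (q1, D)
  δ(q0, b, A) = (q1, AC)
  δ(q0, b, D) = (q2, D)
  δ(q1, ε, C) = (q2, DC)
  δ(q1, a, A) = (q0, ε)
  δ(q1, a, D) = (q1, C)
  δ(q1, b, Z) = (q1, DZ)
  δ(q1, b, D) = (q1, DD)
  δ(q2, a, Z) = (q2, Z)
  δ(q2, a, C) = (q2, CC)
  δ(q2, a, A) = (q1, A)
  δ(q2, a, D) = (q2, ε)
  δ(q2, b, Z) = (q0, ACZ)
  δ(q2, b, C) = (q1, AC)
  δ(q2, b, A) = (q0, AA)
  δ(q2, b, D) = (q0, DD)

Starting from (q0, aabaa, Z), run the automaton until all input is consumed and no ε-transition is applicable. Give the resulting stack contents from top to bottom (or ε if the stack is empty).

Z

(q0, aabaa, Z)
  read a, top Z: go to q1, push AZ → (q1, abaa, AZ)
  read a, top A: go to q0, push ε → (q0, baa, Z)
  read b, top Z: go to q0, push Z → (q0, aa, Z)
  read a, top Z: go to q1, push AZ → (q1, a, AZ)
  read a, top A: go to q0, push ε → (q0, ε, Z)
All input consumed in state q0 with stack Z.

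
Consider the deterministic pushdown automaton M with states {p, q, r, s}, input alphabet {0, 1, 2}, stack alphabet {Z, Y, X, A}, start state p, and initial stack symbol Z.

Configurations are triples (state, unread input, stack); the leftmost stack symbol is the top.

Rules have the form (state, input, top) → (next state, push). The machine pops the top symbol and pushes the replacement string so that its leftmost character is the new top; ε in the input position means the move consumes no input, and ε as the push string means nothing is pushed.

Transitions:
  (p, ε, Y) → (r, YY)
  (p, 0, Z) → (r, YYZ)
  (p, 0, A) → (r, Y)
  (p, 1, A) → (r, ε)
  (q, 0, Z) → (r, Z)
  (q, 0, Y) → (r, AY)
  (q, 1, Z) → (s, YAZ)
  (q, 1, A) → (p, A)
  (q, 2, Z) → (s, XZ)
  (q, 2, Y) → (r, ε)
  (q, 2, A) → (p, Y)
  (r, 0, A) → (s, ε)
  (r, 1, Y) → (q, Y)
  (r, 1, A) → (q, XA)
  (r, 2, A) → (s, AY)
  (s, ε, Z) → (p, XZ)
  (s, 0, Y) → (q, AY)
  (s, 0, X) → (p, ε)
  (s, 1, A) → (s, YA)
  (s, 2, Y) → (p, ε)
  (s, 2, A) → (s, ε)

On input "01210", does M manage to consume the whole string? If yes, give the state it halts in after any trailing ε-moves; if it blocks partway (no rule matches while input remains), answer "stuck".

r

(p, 01210, Z)
  read 0, top Z: go to r, push YYZ → (r, 1210, YYZ)
  read 1, top Y: go to q, push Y → (q, 210, YYZ)
  read 2, top Y: go to r, push ε → (r, 10, YZ)
  read 1, top Y: go to q, push Y → (q, 0, YZ)
  read 0, top Y: go to r, push AY → (r, ε, AYZ)
All input consumed; M is in state r.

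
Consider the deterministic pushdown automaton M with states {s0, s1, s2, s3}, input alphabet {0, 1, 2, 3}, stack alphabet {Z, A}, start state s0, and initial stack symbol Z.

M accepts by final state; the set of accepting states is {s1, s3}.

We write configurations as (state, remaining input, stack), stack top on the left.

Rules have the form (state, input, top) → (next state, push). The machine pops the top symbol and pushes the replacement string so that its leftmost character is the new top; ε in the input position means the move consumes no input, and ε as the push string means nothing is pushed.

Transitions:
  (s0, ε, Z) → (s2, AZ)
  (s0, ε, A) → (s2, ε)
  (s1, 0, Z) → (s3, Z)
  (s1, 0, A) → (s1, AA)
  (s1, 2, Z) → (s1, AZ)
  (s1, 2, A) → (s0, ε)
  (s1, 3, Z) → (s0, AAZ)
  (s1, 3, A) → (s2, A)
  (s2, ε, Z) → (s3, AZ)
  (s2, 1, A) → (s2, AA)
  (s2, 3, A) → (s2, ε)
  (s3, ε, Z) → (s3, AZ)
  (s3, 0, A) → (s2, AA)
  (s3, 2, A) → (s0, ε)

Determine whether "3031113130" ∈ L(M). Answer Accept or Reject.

Reject

(s0, 3031113130, Z)
  ε-move, top Z: go to s2, push AZ → (s2, 3031113130, AZ)
  read 3, top A: go to s2, push ε → (s2, 031113130, Z)
  ε-move, top Z: go to s3, push AZ → (s3, 031113130, AZ)
  read 0, top A: go to s2, push AA → (s2, 31113130, AAZ)
  read 3, top A: go to s2, push ε → (s2, 1113130, AZ)
  read 1, top A: go to s2, push AA → (s2, 113130, AAZ)
  read 1, top A: go to s2, push AA → (s2, 13130, AAAZ)
  read 1, top A: go to s2, push AA → (s2, 3130, AAAAZ)
  read 3, top A: go to s2, push ε → (s2, 130, AAAZ)
  read 1, top A: go to s2, push AA → (s2, 30, AAAAZ)
  read 3, top A: go to s2, push ε → (s2, 0, AAAZ)
No transition applies at (s2, 0, AAAZ); input not fully consumed.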